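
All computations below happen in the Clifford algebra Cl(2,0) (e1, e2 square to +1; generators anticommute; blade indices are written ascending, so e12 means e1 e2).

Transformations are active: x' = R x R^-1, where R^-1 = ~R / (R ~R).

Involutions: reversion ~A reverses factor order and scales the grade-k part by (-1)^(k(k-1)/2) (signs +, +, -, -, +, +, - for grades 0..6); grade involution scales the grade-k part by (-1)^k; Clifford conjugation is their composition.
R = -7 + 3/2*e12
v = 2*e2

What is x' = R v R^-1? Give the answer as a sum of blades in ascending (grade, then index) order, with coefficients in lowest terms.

~R = -7 - 3/2*e12, and R ~R = 205/4, so R^-1 = ~R / (205/4).
R v = 3*e1 - 14*e2
Answer: -168/205*e1 + 374/205*e2


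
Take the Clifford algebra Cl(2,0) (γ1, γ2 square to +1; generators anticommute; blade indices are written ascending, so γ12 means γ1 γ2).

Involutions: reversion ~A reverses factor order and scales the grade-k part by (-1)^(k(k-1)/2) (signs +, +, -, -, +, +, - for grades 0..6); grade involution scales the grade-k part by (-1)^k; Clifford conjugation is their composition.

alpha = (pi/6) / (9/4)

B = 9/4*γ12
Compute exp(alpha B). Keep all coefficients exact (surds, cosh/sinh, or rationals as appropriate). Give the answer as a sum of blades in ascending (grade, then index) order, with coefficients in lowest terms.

B^2 = (9/4)^2*(γ12)^2 = 81/16*(-1) = -81/16 (a basis 2-blade squares to minus the product of its generators' squares).
B^2 = -81/16 — circular case — the even/odd split gives cos and sin: l = 9/4, alpha*l = pi/6, so exp(alpha B) = cos(pi/6) + (sin(pi/6)/(9/4))*B = sqrt(3)/2 + (2/9)*B.
Answer: sqrt(3)/2 + 1/2*γ12


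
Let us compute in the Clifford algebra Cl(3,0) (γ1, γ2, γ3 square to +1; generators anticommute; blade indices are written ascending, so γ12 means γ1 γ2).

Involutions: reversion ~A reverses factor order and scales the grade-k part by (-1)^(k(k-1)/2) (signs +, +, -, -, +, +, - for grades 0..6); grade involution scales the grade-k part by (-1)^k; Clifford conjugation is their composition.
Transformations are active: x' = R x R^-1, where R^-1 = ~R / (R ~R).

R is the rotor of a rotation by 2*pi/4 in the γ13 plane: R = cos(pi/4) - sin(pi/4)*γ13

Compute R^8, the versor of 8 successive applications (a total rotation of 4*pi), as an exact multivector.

Because a rotor carries half the rotation angle, composing 8 copies of this γ13-plane rotor multiplies the phase: 8*(pi/4) = 2*pi, hence R^8 = cos(2*pi) - sin(2*pi)*γ13.
cos(2*pi) = 1 and sin(2*pi) = 0, so R^8 = 1. The total rotation 4*pi is 2 full turns, so every vector returns to itself, yet the rotor is +1, back on the identity sheet (an even number of 2*pi turns).
Answer: 1


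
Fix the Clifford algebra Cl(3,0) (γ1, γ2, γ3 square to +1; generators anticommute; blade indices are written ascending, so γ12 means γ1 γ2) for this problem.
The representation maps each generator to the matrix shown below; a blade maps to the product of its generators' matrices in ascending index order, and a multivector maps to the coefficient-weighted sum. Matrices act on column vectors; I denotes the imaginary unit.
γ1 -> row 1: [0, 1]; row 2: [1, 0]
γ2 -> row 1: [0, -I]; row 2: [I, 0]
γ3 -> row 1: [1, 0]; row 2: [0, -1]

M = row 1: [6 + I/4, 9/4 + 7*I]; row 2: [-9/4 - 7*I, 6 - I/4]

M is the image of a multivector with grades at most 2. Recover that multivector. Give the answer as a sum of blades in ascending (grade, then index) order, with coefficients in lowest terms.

Method: 1, rho(γ1), rho(γ2), rho(γ3) form a trace-orthogonal basis of the 2x2 complex matrices (tr(X Y) = 2 if X = Y, else 0), so M = m0*1 + m1*rho(γ1) + m2*rho(γ2) + m3*rho(γ3) with m0 = tr(M)/2 = 6, m1 = tr(M rho(γ1))/2 = 0, m2 = tr(M rho(γ2))/2 = -7 + 9*I/4, m3 = tr(M rho(γ3))/2 = I/4.
Multiplying table entries, the bivector images are rho(γ12) = I*rho(γ3), rho(γ13) = -I*rho(γ2), rho(γ23) = I*rho(γ1); with real blade coefficients the real parts of m0..m3 are the coefficients of 1, γ1, γ2, γ3 and the imaginary parts give the bivectors (γ23: Im m1, γ13: -Im m2, γ12: Im m3).
Answer: 6 - 7*γ2 + 1/4*γ12 - 9/4*γ13


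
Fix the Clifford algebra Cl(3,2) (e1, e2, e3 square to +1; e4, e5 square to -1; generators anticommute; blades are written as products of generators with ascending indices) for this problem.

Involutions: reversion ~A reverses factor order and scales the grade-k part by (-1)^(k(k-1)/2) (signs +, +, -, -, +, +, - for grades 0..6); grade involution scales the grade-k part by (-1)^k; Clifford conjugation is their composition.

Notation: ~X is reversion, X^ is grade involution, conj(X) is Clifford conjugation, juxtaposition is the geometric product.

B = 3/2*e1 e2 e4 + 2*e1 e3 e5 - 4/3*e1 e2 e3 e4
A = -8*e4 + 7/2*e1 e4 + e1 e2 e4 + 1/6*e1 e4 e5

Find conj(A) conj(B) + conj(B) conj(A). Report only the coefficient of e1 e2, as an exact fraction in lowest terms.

first term: 3/2 + 21/4*e2 + 4/3*e3 - 12*e1 e2 + 14/3*e2 e3 + 1/4*e2 e5 - 1/3*e3 e4 - 32/3*e1 e2 e3 - 2/9*e2 e3 e5 - 7*e3 e4 e5 + 16*e1 e3 e4 e5 - 2*e2 e3 e4 e5
second term: 3/2 + 21/4*e2 - 4/3*e3 - 12*e1 e2 + 14/3*e2 e3 - 1/4*e2 e5 + 1/3*e3 e4 + 32/3*e1 e2 e3 - 2/9*e2 e3 e5 + 7*e3 e4 e5 - 16*e1 e3 e4 e5 - 2*e2 e3 e4 e5
Answer: -24


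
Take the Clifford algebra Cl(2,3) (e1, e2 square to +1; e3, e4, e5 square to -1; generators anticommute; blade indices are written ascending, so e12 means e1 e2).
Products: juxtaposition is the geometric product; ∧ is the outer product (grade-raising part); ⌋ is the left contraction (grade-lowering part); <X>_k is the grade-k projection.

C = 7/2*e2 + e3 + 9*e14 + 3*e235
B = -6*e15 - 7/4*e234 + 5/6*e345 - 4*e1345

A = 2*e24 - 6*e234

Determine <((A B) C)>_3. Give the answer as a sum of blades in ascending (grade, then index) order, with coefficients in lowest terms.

step 1: -21/2 + 7/2*e3 + 5*e25 + 24*e125 + 5/3*e235 - 8*e1235 - 12*e1245 - 36*e12345
step 2: -17/2 + 24*e1 - 147/4*e2 - 51/2*e3 - 35/2*e5 - 72*e13 + 27/2*e14 - 84*e15 - 49/4*e23 + 721/6*e25 + 35/6*e35 - 8*e125 + 9/2*e134 - 28*e135 - 42*e145 - 721/2*e235 - 216*e245 - 24*e1235 - 9*e1245 + 126*e1345 - 72*e2345 + 3*e12345
step 3: -8*e125 + 9/2*e134 - 28*e135 - 42*e145 - 721/2*e235 - 216*e245
Answer: -8*e125 + 9/2*e134 - 28*e135 - 42*e145 - 721/2*e235 - 216*e245


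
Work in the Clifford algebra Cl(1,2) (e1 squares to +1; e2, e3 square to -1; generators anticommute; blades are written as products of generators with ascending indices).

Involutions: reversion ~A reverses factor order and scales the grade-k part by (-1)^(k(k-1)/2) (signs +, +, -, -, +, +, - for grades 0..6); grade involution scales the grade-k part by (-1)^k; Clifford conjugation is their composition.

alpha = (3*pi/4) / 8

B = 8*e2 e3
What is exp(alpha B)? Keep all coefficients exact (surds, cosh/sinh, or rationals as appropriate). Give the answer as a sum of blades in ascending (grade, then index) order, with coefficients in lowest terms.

B^2 = (8)^2*(e2 e3)^2 = 64*(-1) = -64 (a basis 2-blade squares to minus the product of its generators' squares).
B^2 = -64 — B^2 < 0, so the exponential closes trigonometrically: l = 8, alpha*l = 3*pi/4, so exp(alpha B) = cos(3*pi/4) + (sin(3*pi/4)/8)*B = -sqrt(2)/2 + (sqrt(2)/16)*B.
Answer: -sqrt(2)/2 + sqrt(2)/2*e2 e3


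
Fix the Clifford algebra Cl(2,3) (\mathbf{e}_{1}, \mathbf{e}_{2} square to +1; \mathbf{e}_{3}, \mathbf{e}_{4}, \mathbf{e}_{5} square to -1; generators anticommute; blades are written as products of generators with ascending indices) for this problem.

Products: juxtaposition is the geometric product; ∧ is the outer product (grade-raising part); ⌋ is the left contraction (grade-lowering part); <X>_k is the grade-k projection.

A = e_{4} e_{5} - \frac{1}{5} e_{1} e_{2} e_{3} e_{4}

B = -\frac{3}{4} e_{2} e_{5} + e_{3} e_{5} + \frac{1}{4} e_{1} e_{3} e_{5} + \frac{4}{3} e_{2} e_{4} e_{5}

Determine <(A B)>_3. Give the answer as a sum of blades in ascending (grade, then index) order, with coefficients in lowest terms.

step 1: -\frac{4}{3} e_{2} + \frac{3}{4} e_{2} e_{4} - e_{3} e_{4} - \frac{1}{4} e_{1} e_{3} e_{4} + \frac{4}{15} e_{1} e_{3} e_{5} + \frac{1}{20} e_{2} e_{4} e_{5} - \frac{1}{5} e_{1} e_{2} e_{4} e_{5} + \frac{3}{20} e_{1} e_{3} e_{4} e_{5}
step 2: -\frac{1}{4} e_{1} e_{3} e_{4} + \frac{4}{15} e_{1} e_{3} e_{5} + \frac{1}{20} e_{2} e_{4} e_{5}
Answer: -\frac{1}{4} e_{1} e_{3} e_{4} + \frac{4}{15} e_{1} e_{3} e_{5} + \frac{1}{20} e_{2} e_{4} e_{5}


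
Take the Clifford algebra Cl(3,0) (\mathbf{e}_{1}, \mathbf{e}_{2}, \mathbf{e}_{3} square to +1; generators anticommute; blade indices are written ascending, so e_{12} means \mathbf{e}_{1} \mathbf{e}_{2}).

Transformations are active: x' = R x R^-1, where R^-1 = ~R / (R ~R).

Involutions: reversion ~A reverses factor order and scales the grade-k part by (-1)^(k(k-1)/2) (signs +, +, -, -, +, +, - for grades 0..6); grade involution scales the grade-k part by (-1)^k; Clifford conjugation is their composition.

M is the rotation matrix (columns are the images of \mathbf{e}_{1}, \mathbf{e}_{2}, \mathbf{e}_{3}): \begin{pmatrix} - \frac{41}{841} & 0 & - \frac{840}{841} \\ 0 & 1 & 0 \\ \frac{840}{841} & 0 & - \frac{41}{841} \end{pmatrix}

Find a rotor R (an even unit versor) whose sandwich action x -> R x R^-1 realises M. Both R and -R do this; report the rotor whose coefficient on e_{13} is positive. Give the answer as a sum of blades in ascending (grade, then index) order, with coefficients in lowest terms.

Method: write R = a + b12*e_{12} + b13*e_{13} + b23*e_{23} with a^2 + b12^2 + b13^2 + b23^2 = 1 (so R^-1 = ~R). Expanding the columns R e_j ~R gives tr M = 4a^2 - 1 and, from the antisymmetric part, M21 - M12 = -4a*b12, M13 - M31 = 4a*b13, M32 - M23 = -4a*b23.
Here tr M = \frac{759}{841}, so a^2 = (1 + tr M)/4 = \frac{400}{841} and a = ±\frac{20}{29}. Taking a = \frac{20}{29}: M21 - M12 = 0, M13 - M31 = -\frac{1680}{841}, M32 - M23 = 0, giving b12 = 0, b13 = -\frac{21}{29}, b23 = 0, i.e. R = \frac{20}{29} - \frac{21}{29} e_{13}.
Its e_{13} coefficient is negative, so report the other preimage -R.
Answer: -\frac{20}{29} + \frac{21}{29} e_{13}. Recall the cover is two-to-one: with M of trace \frac{759}{841}, both preimages act alike, and the stated e_{13} sign chooses the sheet.


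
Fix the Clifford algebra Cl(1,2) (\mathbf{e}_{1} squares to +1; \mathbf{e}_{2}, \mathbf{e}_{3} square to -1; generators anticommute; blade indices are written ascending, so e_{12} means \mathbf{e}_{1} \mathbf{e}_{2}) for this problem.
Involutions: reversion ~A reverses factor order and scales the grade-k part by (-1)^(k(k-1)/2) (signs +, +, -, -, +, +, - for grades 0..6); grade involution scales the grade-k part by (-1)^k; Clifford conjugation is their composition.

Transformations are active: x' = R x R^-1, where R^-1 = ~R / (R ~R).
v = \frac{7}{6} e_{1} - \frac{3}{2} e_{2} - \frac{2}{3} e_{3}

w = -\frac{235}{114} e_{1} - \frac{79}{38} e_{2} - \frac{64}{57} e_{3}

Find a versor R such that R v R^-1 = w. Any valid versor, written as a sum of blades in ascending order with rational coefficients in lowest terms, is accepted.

Since q(v) = q(w) = -\frac{4}{3}, the sum R = v + w = -\frac{17}{19} e_{1} - \frac{68}{19} e_{2} - \frac{34}{19} e_{3} does the job whenever invertible.
Answer: -\frac{17}{19} e_{1} - \frac{68}{19} e_{2} - \frac{34}{19} e_{3}


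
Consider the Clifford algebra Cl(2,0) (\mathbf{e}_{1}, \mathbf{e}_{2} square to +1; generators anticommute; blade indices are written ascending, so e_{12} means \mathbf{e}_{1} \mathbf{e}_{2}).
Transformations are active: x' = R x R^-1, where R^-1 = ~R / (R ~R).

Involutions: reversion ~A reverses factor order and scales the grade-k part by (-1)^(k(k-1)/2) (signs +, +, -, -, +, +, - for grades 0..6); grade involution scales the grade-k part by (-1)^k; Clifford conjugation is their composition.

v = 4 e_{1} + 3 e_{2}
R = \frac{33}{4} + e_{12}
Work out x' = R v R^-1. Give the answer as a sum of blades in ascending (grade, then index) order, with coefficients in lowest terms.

~R = \frac{33}{4} - e_{12}, and R ~R = \frac{1105}{16}, so R^-1 = ~R / (\frac{1105}{16}).
R v = 36 e_{1} + \frac{83}{4} e_{2}
Answer: \frac{5084}{1105} e_{1} + \frac{2163}{1105} e_{2}


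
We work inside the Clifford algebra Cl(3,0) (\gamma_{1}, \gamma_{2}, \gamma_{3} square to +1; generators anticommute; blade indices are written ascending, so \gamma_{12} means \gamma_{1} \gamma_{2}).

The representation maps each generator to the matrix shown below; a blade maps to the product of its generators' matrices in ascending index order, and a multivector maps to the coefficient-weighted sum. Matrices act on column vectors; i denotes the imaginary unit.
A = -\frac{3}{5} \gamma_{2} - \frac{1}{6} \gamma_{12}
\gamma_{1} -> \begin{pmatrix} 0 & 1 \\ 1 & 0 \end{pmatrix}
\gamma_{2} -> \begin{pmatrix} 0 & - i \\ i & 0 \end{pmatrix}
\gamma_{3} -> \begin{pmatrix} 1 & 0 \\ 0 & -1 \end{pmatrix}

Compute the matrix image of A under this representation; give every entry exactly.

Bivector images (products of the table entries): rho(\gamma_{12}) = rho(\gamma_{1})rho(\gamma_{2}) = \begin{pmatrix} i & 0 \\ 0 & - i \end{pmatrix}.
M = (-\frac{3}{5})*rho(\gamma_{2}) + (-\frac{1}{6})*rho(\gamma_{12}), summed entrywise:
Answer: \begin{pmatrix} - \frac{i}{6} & \frac{3 i}{5} \\ - \frac{3 i}{5} & \frac{i}{6} \end{pmatrix}


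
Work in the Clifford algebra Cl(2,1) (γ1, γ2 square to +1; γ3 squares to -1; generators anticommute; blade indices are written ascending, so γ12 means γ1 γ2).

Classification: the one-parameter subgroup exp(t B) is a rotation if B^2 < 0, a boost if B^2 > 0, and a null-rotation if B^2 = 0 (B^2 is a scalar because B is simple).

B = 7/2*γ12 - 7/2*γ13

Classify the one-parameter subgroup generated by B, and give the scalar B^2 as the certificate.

B^2 term by term: the squares give (7/2)^2*(γ12)^2 + (-7/2)^2*(γ13)^2 = 49/4*(-1) + 49/4*(+1) = 0 (each basis 2-blade squares to minus the product of its generators' squares); cross terms between blades sharing an index anticommute and cancel. So B^2 = 0.
Answer: null-rotation, certificate B^2 = 0. Why this suffices: the scalar 0 survives any versor conjugation, so its sign alone determines the class however B is presented.


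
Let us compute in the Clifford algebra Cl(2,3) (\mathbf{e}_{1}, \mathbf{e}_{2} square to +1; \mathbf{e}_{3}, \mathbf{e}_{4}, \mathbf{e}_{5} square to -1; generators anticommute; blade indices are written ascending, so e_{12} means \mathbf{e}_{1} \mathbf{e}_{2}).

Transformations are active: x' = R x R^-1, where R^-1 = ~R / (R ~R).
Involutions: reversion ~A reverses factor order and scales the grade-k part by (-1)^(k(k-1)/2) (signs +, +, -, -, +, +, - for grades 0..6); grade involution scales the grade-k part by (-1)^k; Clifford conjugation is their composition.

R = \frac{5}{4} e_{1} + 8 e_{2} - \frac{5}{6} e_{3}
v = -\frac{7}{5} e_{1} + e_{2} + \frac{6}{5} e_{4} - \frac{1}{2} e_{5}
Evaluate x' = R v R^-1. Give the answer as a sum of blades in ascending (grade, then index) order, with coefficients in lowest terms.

~R = \frac{5}{4} e_{1} + 8 e_{2} - \frac{5}{6} e_{3}, and R ~R = \frac{9341}{144}, so R^-1 = ~R / (\frac{9341}{144}).
R v = \frac{25}{4} + \frac{249}{20} e_{12} - \frac{7}{6} e_{13} + \frac{3}{2} e_{14} - \frac{5}{8} e_{15} + \frac{5}{6} e_{23} + \frac{48}{5} e_{24} - 4 e_{25} - e_{34} + \frac{5}{12} e_{35}
Answer: \frac{76637}{46705} e_{1} + \frac{5059}{9341} e_{2} - \frac{1500}{9341} e_{3} - \frac{6}{5} e_{4} + \frac{1}{2} e_{5}


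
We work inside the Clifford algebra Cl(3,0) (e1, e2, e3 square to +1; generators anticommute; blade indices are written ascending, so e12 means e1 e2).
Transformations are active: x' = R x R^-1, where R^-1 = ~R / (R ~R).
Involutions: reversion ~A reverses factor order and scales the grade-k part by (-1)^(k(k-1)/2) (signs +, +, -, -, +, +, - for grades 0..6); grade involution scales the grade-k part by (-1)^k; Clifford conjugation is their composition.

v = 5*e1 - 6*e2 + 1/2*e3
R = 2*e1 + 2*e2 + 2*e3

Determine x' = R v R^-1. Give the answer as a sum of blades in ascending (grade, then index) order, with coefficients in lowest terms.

~R = 2*e1 + 2*e2 + 2*e3, and R ~R = 12, so R^-1 = ~R / (12).
R v = -1 - 22*e12 - 9*e13 + 13*e23
Answer: -16/3*e1 + 17/3*e2 - 5/6*e3


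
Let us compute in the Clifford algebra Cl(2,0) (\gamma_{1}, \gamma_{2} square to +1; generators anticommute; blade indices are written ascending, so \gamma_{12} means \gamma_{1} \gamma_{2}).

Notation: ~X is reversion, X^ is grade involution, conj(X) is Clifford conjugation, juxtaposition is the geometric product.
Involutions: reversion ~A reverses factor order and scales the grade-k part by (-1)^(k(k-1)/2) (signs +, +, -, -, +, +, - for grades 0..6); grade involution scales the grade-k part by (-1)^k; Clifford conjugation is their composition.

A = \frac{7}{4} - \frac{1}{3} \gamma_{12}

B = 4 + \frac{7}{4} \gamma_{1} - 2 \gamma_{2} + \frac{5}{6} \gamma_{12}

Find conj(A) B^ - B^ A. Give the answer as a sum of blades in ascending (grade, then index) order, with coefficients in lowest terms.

first term: \frac{121}{18} - \frac{115}{48} \gamma_{1} + \frac{49}{12} \gamma_{2} + \frac{67}{24} \gamma_{12}
second term: \frac{131}{18} - \frac{115}{48} \gamma_{1} + \frac{49}{12} \gamma_{2} + \frac{1}{8} \gamma_{12}
Answer: -\frac{5}{9} + \frac{8}{3} \gamma_{12}


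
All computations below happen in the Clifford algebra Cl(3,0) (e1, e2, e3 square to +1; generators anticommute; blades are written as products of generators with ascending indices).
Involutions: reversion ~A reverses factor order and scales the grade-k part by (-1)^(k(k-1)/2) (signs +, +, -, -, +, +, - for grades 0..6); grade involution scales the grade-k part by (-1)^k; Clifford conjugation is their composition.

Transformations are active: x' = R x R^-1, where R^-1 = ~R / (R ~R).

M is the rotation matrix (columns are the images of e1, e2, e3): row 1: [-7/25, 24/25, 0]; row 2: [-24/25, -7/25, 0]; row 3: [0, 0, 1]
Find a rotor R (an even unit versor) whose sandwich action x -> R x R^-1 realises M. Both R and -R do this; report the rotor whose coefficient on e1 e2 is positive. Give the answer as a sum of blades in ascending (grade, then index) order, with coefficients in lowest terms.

Method: write R = a + b12*e1 e2 + b13*e1 e3 + b23*e2 e3 with a^2 + b12^2 + b13^2 + b23^2 = 1 (so R^-1 = ~R). Expanding the columns R e_j ~R gives tr M = 4a^2 - 1 and, from the antisymmetric part, M21 - M12 = -4a*b12, M13 - M31 = 4a*b13, M32 - M23 = -4a*b23.
Here tr M = 11/25, so a^2 = (1 + tr M)/4 = 9/25 and a = ±3/5. Taking a = 3/5: M21 - M12 = -48/25, M13 - M31 = 0, M32 - M23 = 0, giving b12 = 4/5, b13 = 0, b23 = 0, i.e. R = 3/5 + 4/5*e1 e2.
Its e1 e2 coefficient is already positive.
Answer: 3/5 + 4/5*e1 e2. Key observation: the double cover Spin(3) -> SO(3) sends R and -R to the same matrix (trace 11/25 here), so the stated sign of the e1 e2 coefficient is what selects one sheet.


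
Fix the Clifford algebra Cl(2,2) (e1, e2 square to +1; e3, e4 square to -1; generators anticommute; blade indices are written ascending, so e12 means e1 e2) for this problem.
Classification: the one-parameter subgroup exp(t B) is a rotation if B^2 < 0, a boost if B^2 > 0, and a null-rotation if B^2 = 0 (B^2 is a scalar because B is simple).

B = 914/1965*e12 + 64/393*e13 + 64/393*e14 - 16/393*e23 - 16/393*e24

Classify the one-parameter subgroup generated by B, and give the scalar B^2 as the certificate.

B^2 term by term: the squares give (914/1965)^2*(e12)^2 + (64/393)^2*(e13)^2 + (64/393)^2*(e14)^2 + (-16/393)^2*(e23)^2 + (-16/393)^2*(e24)^2 = 835396/3861225*(-1) + 4096/154449*(+1) + 4096/154449*(+1) + 256/154449*(+1) + 256/154449*(+1) = -4/25 (each basis 2-blade squares to minus the product of its generators' squares); cross terms between blades sharing an index anticommute and cancel; the commuting (index-disjoint) pairs give grade-4 terms 2*c*c'*(blade product), which cancel blade by blade — e1234: 2048/154449 - 2048/154449 = 0 — confirming B is simple. So B^2 = -4/25.
Answer: rotation, certificate B^2 = -4/25. Because -4/25 is invariant under every versor sandwich, the classification follows from its sign alone.


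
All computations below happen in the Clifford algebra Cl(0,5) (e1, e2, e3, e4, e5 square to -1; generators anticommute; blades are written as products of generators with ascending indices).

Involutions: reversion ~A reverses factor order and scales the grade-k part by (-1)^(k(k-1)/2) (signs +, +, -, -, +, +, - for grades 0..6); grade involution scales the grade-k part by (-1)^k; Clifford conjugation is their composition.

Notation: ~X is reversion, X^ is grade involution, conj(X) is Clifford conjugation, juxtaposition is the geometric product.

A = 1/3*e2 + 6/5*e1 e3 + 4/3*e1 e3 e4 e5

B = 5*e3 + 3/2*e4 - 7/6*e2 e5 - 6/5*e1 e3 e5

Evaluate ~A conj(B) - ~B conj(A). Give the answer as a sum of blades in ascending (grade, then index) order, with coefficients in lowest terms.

first term: -6*e1 - 8/5*e4 - 823/450*e5 - 5/3*e2 e3 - 1/2*e2 e4 + 9/5*e1 e3 e4 - 2*e1 e3 e5 + 20/3*e1 e4 e5 + 14/9*e1 e2 e3 e4 + 9/5*e1 e2 e3 e5
second term: -6*e1 - 8/5*e4 + 473/450*e5 + 5/3*e2 e3 + 1/2*e2 e4 - 9/5*e1 e3 e4 - 2*e1 e3 e5 + 20/3*e1 e4 e5 - 14/9*e1 e2 e3 e4 + e1 e2 e3 e5
Answer: -72/25*e5 - 10/3*e2 e3 - e2 e4 + 18/5*e1 e3 e4 + 28/9*e1 e2 e3 e4 + 4/5*e1 e2 e3 e5


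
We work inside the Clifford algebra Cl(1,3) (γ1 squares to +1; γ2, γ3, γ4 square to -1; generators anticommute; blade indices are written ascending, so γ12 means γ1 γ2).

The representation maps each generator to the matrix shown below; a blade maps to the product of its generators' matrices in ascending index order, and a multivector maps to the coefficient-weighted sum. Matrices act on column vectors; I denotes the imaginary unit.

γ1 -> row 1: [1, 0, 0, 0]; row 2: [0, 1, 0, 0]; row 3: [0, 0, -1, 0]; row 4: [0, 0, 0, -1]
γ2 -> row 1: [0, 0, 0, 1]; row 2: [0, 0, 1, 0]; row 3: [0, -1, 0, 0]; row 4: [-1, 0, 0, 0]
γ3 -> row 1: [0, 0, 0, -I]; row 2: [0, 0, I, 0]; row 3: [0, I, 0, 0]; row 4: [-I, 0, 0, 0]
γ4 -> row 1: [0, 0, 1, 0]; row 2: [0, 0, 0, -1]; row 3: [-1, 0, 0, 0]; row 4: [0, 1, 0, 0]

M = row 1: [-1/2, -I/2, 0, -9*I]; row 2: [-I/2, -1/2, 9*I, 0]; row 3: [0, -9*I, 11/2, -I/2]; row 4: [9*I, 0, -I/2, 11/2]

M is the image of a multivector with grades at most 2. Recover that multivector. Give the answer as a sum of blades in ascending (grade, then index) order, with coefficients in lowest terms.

Method: the blade images are trace-orthogonal — tr(rho(e_A) rho(e_B)^-1) = 4 if A = B and 0 otherwise — and rho(e_A)^-1 = (e_A)^2 * rho(e_A) with (e_A)^2 = +1 or -1, so the coefficient of e_A in the preimage is (e_A)^2 * tr(M rho(e_A))/4.
Nonzero projections over blades of grade <= 2: 1: (1)^2 = +1, tr(M 1) = 10, coefficient 5/2; γ1: (γ1)^2 = +1, tr(M rho(γ1)) = -12, coefficient -3; γ13: (γ13)^2 = +1, tr(M rho(γ13)) = 36, coefficient 9; γ34: (γ34)^2 = -1, tr(M rho(γ34)) = -2, coefficient 1/2. Every other blade of grade <= 2 projects to 0.
Answer: 5/2 - 3*γ1 + 9*γ13 + 1/2*γ34


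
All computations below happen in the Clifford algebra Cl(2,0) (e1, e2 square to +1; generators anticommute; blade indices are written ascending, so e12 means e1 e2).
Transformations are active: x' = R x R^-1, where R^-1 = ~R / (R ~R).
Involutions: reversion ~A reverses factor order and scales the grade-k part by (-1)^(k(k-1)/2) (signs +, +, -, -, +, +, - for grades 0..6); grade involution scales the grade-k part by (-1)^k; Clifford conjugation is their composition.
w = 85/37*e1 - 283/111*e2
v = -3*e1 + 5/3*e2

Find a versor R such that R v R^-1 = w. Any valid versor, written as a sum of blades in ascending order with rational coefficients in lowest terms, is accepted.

A norm check does it: q(v) = q(w) = 106/9, hence R = v + w = -26/37*e1 - 98/111*e2 realises the map — parallel part kept, (v - w)/2 negated, v carried to w.
Answer: -26/37*e1 - 98/111*e2


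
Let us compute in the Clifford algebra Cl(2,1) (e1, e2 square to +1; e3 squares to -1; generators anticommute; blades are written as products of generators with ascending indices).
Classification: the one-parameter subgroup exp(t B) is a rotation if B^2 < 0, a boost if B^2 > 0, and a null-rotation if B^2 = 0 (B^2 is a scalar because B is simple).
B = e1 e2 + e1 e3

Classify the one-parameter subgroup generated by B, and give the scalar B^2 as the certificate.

B^2 term by term: the squares give (1)^2*(e1 e2)^2 + (1)^2*(e1 e3)^2 = 1*(-1) + 1*(+1) = 0 (each basis 2-blade squares to minus the product of its generators' squares); cross terms between blades sharing an index anticommute and cancel. So B^2 = 0.
Answer: null-rotation, certificate B^2 = 0. One invariant decides it: the square 0 survives every conjugation, and its sign is exactly the classification.


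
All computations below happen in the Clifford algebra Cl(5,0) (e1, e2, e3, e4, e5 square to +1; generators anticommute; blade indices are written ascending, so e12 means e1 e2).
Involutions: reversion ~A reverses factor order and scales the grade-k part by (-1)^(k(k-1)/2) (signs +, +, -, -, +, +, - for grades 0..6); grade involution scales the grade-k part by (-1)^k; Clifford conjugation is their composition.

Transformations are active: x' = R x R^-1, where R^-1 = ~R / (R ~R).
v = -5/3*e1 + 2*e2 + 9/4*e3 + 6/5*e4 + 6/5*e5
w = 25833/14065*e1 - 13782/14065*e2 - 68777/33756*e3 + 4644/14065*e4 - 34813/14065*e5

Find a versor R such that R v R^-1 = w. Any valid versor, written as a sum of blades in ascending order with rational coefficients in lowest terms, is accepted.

R = v + w = 7174/42195*e1 + 14348/14065*e2 + 3587/16878*e3 + 21522/14065*e4 - 3587/2813*e5 works: the equal norms (52993/3600) guarantee its sandwich swaps v into w.
Answer: 7174/42195*e1 + 14348/14065*e2 + 3587/16878*e3 + 21522/14065*e4 - 3587/2813*e5


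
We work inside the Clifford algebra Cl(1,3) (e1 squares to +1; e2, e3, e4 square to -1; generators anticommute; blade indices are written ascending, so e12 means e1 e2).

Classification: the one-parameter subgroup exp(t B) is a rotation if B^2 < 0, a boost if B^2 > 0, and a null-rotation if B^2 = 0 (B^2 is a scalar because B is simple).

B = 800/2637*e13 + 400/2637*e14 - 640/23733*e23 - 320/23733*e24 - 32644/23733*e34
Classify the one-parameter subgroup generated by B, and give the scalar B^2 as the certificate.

B^2 term by term: the squares give (800/2637)^2*(e13)^2 + (400/2637)^2*(e14)^2 + (-640/23733)^2*(e23)^2 + (-320/23733)^2*(e24)^2 + (-32644/23733)^2*(e34)^2 = 640000/6953769*(+1) + 160000/6953769*(+1) + 409600/563255289*(-1) + 102400/563255289*(-1) + 1065630736/563255289*(-1) = -16/9 (each basis 2-blade squares to minus the product of its generators' squares); cross terms between blades sharing an index anticommute and cancel; the commuting (index-disjoint) pairs give grade-4 terms 2*c*c'*(blade product), which cancel blade by blade — e1234: 512000/62583921 - 512000/62583921 = 0 — confirming B is simple. So B^2 = -16/9.
Answer: rotation, certificate B^2 = -16/9. No conjugation can change B^2 = -16/9; the sign gives the class.


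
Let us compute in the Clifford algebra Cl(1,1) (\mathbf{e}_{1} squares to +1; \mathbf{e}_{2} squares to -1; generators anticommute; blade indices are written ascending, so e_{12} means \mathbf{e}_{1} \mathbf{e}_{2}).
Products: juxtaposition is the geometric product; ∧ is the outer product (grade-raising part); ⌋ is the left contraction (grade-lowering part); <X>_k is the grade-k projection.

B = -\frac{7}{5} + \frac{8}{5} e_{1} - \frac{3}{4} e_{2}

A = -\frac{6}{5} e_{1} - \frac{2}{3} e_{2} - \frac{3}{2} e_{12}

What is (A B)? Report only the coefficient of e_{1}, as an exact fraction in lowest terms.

step 1: -\frac{121}{50} + \frac{111}{200} e_{1} + \frac{10}{3} e_{2} + \frac{61}{15} e_{12}
Answer: \frac{111}{200}


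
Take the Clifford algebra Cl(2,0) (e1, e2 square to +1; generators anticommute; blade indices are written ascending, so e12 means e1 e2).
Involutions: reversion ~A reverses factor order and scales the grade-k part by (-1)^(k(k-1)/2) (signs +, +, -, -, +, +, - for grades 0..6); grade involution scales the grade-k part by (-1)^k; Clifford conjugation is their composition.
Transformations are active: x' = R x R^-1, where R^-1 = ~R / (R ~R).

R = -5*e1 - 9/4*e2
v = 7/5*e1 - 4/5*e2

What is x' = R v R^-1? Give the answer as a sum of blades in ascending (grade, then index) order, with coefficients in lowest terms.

~R = -5*e1 - 9/4*e2, and R ~R = 481/16, so R^-1 = ~R / (481/16).
R v = -26/5 + 143/20*e12
Answer: 61/185*e1 + 292/185*e2


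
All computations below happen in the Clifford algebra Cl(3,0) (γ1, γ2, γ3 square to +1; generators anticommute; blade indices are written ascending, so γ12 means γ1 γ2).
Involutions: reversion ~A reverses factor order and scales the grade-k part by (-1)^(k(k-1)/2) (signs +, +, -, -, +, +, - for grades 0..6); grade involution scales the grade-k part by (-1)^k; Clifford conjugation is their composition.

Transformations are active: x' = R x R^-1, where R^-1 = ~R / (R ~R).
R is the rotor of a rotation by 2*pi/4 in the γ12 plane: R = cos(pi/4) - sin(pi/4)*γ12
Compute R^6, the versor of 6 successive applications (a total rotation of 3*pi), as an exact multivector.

Because a rotor carries half the rotation angle, composing 6 copies of this γ12-plane rotor multiplies the phase: 6*(pi/4) = 3*pi/2, hence R^6 = cos(3*pi/2) - sin(3*pi/2)*γ12.
cos(3*pi/2) = 0 and sin(3*pi/2) = -1, so R^6 = γ12. The net rotation is 1*pi (after discarding 1 full turn, each of which contributes a factor -1 to the rotor); the rotor keeps the half-angle phase exactly.
Answer: γ12


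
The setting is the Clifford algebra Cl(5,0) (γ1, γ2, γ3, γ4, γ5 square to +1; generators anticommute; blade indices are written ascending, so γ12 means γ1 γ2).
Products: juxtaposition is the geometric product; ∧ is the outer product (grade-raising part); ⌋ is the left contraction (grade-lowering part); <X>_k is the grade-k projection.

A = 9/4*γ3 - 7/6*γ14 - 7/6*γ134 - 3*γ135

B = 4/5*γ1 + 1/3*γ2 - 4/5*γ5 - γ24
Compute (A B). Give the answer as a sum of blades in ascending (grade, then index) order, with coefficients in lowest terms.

step 1: 14/15*γ4 - 7/6*γ12 + 3/5*γ13 - 3/4*γ23 - 14/15*γ34 - 21/5*γ35 + 7/6*γ123 + 7/18*γ124 + 14/15*γ145 + 9/4*γ234 - 7/18*γ1234 - γ1235 + 14/15*γ1345 - 3*γ12345
Answer: 14/15*γ4 - 7/6*γ12 + 3/5*γ13 - 3/4*γ23 - 14/15*γ34 - 21/5*γ35 + 7/6*γ123 + 7/18*γ124 + 14/15*γ145 + 9/4*γ234 - 7/18*γ1234 - γ1235 + 14/15*γ1345 - 3*γ12345


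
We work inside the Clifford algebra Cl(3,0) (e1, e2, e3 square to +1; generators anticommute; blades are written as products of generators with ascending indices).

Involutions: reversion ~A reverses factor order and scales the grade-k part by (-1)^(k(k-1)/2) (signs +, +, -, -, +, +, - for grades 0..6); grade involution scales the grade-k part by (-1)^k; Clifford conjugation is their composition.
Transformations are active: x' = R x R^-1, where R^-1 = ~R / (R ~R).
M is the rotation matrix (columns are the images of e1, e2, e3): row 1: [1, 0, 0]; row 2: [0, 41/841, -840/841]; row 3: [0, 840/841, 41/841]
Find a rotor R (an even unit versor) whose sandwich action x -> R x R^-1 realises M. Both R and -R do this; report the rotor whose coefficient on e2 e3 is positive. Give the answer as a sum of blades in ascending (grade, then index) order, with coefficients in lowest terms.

Method: write R = a + b12*e1 e2 + b13*e1 e3 + b23*e2 e3 with a^2 + b12^2 + b13^2 + b23^2 = 1 (so R^-1 = ~R). Expanding the columns R e_j ~R gives tr M = 4a^2 - 1 and, from the antisymmetric part, M21 - M12 = -4a*b12, M13 - M31 = 4a*b13, M32 - M23 = -4a*b23.
Here tr M = 923/841, so a^2 = (1 + tr M)/4 = 441/841 and a = ±21/29. Taking a = 21/29: M21 - M12 = 0, M13 - M31 = 0, M32 - M23 = 1680/841, giving b12 = 0, b13 = 0, b23 = -20/29, i.e. R = 21/29 - 20/29*e2 e3.
Its e2 e3 coefficient is negative, so report the other preimage -R.
Answer: -21/29 + 20/29*e2 e3. Recall the cover is two-to-one: with M of trace 923/841, both preimages act alike, and the stated e2 e3 sign chooses the sheet.


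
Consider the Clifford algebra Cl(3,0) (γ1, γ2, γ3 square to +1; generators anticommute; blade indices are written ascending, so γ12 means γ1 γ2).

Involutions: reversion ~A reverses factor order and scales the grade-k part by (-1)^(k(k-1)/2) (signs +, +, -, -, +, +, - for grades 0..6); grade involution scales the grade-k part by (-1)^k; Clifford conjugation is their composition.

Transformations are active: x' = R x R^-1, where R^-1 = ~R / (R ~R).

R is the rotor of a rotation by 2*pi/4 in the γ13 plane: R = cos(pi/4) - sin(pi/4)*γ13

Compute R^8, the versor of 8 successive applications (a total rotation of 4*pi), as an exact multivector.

The rotor phase is half the rotation angle and phases add under composition, so 8 steps in the γ13 plane accumulate phase 8*(pi/4) = 2*pi: R^8 = cos(2*pi) - sin(2*pi)*γ13.
cos(2*pi) = 1 and sin(2*pi) = 0, so R^8 = 1. The total rotation 4*pi is 2 full turns, so every vector returns to itself, yet the rotor is +1, back on the identity sheet (an even number of 2*pi turns).
Answer: 1


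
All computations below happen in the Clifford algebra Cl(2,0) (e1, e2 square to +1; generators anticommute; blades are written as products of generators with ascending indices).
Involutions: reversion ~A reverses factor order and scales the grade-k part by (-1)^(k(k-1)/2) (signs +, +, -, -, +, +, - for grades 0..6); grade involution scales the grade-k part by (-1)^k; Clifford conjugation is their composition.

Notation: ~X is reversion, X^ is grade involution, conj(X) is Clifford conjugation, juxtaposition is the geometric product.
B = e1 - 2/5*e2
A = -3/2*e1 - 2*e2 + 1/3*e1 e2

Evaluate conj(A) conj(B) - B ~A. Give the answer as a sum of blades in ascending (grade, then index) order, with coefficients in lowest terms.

first term: -7/10 - 2/15*e1 - 1/3*e2 + 13/5*e1 e2
second term: -7/10 - 2/15*e1 - 1/3*e2 - 13/5*e1 e2
Answer: 26/5*e1 e2


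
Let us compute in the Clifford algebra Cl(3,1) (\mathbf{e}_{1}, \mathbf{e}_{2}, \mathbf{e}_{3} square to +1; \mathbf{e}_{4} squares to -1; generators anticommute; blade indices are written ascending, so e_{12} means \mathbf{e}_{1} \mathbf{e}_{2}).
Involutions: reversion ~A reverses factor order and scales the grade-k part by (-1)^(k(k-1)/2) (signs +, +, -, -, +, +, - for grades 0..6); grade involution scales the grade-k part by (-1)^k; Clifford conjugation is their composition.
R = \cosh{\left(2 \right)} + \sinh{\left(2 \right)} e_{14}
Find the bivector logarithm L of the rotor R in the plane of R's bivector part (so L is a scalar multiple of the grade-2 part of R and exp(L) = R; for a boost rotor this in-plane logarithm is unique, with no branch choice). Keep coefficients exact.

The scalar part of R is \cosh{\left(2 \right)}, which fixes the rapidity magnitude through cosh (cosh is even, so it cannot fix the sign — the bivector part carries that); dividing the bivector part by sinh of the rapidity gives the plane, and L = rapidity * plane, where the joint sign ambiguity of (rapidity, plane) cancels in the product.
Concretely: cosh(rapidity) = \cosh{\left(2 \right)} gives rapidity = ±2, and since rapidity/sinh(rapidity) is even the sign is immaterial: L = (rapidity/sinh(rapidity)) * <R>_2 = (\frac{2}{\sinh{\left(2 \right)}}) * <R>_2.
Answer: 2 e_{14}


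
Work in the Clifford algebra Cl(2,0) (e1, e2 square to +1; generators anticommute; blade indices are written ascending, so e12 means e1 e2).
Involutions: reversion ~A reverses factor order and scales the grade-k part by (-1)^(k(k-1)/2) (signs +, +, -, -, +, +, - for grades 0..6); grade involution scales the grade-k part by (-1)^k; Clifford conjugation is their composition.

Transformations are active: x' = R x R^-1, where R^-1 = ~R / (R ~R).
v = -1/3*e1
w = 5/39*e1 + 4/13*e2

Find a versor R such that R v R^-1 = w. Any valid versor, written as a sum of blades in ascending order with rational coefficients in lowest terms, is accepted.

Here q(v) = q(w) = 1/9; the classical choice R = v + w = -8/39*e1 + 4/13*e2 then realises v -> w under the sandwich.
Answer: -8/39*e1 + 4/13*e2


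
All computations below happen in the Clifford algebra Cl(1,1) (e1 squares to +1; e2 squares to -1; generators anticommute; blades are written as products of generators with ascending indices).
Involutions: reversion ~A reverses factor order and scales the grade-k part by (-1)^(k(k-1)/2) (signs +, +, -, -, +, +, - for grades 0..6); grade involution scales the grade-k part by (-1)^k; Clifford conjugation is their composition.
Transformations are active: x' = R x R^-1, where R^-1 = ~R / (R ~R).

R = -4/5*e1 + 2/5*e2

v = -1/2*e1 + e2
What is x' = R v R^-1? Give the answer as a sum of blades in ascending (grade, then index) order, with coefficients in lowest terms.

~R = -4/5*e1 + 2/5*e2, and R ~R = 12/25, so R^-1 = ~R / (12/25).
R v = -3/5*e1 e2
Answer: 1/2*e1 - e2


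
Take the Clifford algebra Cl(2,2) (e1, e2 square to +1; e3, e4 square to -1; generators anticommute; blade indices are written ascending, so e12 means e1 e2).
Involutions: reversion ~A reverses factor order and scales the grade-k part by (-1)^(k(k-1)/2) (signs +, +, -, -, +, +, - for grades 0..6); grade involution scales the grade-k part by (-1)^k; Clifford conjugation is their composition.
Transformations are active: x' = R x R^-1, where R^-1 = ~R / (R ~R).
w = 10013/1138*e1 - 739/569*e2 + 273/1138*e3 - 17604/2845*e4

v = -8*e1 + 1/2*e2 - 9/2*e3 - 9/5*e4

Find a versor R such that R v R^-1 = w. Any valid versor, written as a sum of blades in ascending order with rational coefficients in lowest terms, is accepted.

Take R = v + w = 909/1138*e1 - 909/1138*e2 - 2424/569*e3 - 4545/569*e4. Because q(v) = q(w) = 1019/25, conjugation by R sends v exactly to w.
Answer: 909/1138*e1 - 909/1138*e2 - 2424/569*e3 - 4545/569*e4


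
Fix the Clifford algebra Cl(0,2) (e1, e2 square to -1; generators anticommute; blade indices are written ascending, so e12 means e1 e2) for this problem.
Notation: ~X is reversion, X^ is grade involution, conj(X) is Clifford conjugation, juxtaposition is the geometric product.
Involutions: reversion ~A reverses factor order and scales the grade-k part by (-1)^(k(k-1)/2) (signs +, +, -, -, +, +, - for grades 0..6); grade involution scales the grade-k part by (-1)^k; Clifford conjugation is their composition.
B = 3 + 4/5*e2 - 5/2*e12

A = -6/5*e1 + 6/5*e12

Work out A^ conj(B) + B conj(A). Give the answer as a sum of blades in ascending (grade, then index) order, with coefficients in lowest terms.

first term: -3 + 114/25*e1 - 3*e2 + 66/25*e12
second term: -3 + 66/25*e1 - 3*e2 - 114/25*e12
Answer: -6 + 36/5*e1 - 6*e2 - 48/25*e12


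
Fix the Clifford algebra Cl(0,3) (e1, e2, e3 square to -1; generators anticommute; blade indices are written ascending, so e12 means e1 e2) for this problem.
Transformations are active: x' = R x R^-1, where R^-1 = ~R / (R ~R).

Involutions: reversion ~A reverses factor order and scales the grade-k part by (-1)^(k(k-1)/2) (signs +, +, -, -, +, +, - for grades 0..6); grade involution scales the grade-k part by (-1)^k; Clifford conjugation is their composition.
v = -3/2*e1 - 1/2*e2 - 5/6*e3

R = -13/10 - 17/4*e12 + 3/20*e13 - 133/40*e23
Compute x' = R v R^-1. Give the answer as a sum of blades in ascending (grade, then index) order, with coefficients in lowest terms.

~R = -13/10 + 17/4*e12 - 3/20*e13 + 133/40*e23, and R ~R = 49329/1600, so R^-1 = ~R / (49329/1600).
R v = -1/20*e1 + 1021/240*e2 + 121/48*e3 + 413/48*e123
Answer: -3589/10206*e1 + 587/10206*e2 - 17875/10206*e3


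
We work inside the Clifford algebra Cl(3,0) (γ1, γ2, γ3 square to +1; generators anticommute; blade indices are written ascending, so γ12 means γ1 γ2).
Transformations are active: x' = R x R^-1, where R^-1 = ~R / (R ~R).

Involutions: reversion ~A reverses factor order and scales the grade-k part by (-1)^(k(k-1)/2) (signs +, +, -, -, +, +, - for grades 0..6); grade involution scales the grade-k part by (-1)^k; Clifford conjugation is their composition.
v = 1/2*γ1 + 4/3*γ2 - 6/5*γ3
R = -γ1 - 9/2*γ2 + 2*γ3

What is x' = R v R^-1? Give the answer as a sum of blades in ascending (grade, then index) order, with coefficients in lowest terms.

~R = -γ1 - 9/2*γ2 + 2*γ3, and R ~R = 101/4, so R^-1 = ~R / (101/4).
R v = -89/10 + 11/12*γ12 + 1/5*γ13 + 41/15*γ23
Answer: 207/1010*γ1 + 2786/1515*γ2 - 106/505*γ3
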